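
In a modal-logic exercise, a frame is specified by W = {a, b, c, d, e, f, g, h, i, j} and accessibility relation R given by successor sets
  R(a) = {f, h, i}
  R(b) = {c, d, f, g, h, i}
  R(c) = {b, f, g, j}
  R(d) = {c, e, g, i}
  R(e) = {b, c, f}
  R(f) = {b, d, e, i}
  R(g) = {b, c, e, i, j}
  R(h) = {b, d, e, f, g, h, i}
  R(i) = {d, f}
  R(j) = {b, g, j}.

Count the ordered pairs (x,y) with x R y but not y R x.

Enumerating: (a,f), (a,h), (a,i), (b,d), (b,i), (c,f), (c,j), (d,c), (d,e), (d,g), (e,b), (e,c), … and 9 more.
Total: 21.

21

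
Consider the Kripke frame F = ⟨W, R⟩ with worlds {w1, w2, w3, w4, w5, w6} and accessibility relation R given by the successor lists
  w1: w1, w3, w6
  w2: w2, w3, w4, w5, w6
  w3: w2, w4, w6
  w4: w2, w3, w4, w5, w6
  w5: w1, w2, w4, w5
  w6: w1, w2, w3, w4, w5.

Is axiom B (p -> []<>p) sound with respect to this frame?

Axiom B corresponds to the accessibility relation being symmetric.
Symmetric: no — w1 R w3 but not w3 R w1.

No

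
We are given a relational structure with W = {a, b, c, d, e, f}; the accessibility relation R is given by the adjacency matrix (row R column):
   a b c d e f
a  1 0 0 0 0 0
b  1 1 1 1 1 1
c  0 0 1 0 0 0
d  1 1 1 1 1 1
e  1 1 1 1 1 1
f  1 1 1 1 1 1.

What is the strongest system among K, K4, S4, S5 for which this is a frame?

S4

Transitive (axiom 4): yes — every two-step R-path is closed by a direct edge.
Reflexive (axiom T): yes — every world is R-related to itself.
Euclidean (axiom 5): no — b R a and b R c, but not a R c.
So F validates K, K4, S4; S5 would additionally require R to be Euclidean. The strongest is S4.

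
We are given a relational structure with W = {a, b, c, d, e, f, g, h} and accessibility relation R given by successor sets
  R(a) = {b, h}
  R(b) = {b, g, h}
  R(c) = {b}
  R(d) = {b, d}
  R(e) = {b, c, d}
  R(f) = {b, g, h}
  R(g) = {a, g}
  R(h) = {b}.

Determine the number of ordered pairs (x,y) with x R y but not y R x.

12

Enumerating: (a,b), (a,h), (b,g), (c,b), (d,b), (e,b), (e,c), (e,d), (f,b), (f,g), (f,h), (g,a).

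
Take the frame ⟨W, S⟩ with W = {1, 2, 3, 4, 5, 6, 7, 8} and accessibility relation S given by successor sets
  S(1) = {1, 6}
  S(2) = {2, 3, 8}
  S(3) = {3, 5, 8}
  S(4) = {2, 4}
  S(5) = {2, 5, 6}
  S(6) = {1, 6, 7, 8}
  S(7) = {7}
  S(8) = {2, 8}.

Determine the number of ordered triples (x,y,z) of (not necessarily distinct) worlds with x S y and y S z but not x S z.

Enumerating: (1,6,7), (1,6,8), (2,3,5), (3,5,2), (3,5,6), (3,8,2), (4,2,3), (4,2,8), (5,2,3), (5,2,8), (5,6,1), (5,6,7), (5,6,8), (6,8,2), (8,2,3).

15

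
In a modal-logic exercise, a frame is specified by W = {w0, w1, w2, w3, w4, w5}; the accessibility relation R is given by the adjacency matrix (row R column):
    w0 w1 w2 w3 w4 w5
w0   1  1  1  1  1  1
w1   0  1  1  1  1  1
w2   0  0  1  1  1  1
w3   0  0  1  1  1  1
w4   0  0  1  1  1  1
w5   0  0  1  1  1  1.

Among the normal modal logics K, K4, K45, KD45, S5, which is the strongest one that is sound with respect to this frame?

Transitive (axiom 4): yes — every two-step R-path is closed by a direct edge.
Euclidean (axiom 5): no — w0 R w2 and w0 R w1, but not w2 R w1.
Serial (axiom D): yes — every world has a successor (e.g. w0 R w0).
Reflexive (axiom T): yes — every world is R-related to itself.
So F validates K, K4; K45 would additionally require R to be Euclidean. The strongest is K4.

K4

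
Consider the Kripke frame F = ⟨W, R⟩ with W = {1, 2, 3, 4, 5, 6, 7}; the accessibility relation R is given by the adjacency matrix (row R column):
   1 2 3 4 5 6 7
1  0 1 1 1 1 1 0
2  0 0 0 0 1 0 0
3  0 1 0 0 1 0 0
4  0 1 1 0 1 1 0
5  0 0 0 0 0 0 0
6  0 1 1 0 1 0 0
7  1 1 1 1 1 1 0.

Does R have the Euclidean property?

Euclidean: no — 1 R 2 and 1 R 3, but not 2 R 3.

No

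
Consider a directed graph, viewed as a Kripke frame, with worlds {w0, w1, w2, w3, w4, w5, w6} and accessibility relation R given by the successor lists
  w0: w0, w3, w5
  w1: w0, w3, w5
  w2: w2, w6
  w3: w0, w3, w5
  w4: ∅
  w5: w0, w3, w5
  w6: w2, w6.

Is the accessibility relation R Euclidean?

Yes

Euclidean: yes — any two successors of a common world are R-related.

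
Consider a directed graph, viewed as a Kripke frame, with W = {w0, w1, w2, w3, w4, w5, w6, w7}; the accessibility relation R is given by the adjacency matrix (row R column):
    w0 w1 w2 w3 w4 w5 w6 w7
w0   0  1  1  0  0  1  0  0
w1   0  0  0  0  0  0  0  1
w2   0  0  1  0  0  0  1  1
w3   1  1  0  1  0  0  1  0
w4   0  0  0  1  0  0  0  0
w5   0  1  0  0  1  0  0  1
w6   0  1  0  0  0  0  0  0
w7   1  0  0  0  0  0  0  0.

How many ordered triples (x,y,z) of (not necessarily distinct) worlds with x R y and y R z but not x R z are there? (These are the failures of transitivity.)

Enumerating: (w0,w1,w7), (w0,w2,w6), (w0,w2,w7), (w0,w5,w4), (w0,w5,w7), (w1,w7,w0), (w2,w6,w1), (w2,w7,w0), (w3,w0,w2), (w3,w0,w5), (w3,w1,w7), (w4,w3,w0), … and 8 more.
Total: 20.

20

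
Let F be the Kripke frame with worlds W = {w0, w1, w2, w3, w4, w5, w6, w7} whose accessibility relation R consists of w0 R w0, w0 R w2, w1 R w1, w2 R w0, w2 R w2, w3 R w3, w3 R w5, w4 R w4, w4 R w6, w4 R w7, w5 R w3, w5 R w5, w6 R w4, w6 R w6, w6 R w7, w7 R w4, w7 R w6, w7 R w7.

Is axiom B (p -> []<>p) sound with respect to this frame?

Yes

By correspondence theory, B is valid on a frame iff R is symmetric.
Symmetric: yes — every pair in R has its reverse in R.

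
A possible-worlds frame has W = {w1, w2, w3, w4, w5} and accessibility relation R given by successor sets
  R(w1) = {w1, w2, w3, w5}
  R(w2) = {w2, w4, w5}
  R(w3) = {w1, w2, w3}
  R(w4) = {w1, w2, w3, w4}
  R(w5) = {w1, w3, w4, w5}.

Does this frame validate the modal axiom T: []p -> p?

The schema T characterises exactly the reflexive frames.
Reflexive: yes — every world is R-related to itself.

Yes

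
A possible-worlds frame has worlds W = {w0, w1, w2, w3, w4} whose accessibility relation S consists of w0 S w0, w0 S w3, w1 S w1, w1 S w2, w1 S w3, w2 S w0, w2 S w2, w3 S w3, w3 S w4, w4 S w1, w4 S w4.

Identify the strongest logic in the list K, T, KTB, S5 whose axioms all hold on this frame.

Reflexive (axiom T): yes — every world is S-related to itself.
Symmetric (axiom B): no — w0 S w3 but not w3 S w0.
Euclidean (axiom 5): no — w1 S w2 and w1 S w3, but not w2 S w3.
So F validates K, T; KTB would additionally require S to be symmetric. The strongest is T.

T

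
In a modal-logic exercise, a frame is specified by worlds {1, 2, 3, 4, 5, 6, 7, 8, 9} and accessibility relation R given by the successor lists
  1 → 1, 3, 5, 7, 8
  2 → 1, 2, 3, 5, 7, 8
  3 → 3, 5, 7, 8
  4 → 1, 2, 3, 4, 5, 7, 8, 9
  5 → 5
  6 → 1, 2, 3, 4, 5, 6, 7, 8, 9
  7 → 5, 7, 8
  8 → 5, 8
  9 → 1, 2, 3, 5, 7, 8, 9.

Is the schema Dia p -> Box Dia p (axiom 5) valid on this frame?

No

Axiom 5 corresponds to the accessibility relation being Euclidean.
Euclidean: no — 1 R 5 and 1 R 3, but not 5 R 3.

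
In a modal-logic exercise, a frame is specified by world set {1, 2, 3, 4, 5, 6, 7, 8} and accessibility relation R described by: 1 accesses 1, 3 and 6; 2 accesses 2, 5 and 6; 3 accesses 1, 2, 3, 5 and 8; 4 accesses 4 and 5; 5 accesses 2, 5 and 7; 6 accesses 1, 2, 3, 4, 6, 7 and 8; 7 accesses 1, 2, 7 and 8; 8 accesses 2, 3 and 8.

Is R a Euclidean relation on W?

Euclidean: no — 1 R 3 and 1 R 6, but not 3 R 6.

No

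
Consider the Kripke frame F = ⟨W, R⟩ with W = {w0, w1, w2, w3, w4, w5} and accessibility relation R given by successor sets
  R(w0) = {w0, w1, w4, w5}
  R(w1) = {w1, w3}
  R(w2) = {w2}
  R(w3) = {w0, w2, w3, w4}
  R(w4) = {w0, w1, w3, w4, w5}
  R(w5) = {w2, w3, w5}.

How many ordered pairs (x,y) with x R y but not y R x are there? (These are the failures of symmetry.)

9

Enumerating: (w0,w1), (w0,w5), (w1,w3), (w3,w0), (w3,w2), (w4,w1), (w4,w5), (w5,w2), (w5,w3).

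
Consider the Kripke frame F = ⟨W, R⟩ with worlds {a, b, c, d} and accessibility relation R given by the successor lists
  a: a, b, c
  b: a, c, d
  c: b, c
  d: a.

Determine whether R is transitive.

No

Transitive: no — a R b and b R d, but not a R d.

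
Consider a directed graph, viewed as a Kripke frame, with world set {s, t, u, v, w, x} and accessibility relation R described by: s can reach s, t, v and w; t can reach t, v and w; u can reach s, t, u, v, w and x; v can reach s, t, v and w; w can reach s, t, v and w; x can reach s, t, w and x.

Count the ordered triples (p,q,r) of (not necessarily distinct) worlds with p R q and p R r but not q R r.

18

Enumerating: (s,t,s), (u,s,u), (u,s,x), (u,t,s), (u,t,u), (u,t,x), (u,v,u), (u,v,x), (u,w,u), (u,w,x), (u,x,u), (u,x,v), (v,t,s), (w,t,s), (x,s,x), (x,t,s), (x,t,x), (x,w,x).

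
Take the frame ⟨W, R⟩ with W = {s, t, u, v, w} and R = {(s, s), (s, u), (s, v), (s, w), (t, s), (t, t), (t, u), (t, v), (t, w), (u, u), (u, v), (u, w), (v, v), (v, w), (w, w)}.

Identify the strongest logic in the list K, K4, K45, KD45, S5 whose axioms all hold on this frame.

Transitive (axiom 4): yes — every two-step R-path is closed by a direct edge.
Euclidean (axiom 5): no — s R v and s R u, but not v R u.
Serial (axiom D): yes — every world has a successor (e.g. s R s).
Reflexive (axiom T): yes — every world is R-related to itself.
So F validates K, K4; K45 would additionally require R to be Euclidean. The strongest is K4.

K4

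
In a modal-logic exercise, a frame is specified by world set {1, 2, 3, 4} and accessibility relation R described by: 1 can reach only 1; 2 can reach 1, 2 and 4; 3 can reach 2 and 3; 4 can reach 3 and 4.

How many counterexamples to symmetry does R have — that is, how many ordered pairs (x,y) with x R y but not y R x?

Enumerating: (2,1), (2,4), (3,2), (4,3).

4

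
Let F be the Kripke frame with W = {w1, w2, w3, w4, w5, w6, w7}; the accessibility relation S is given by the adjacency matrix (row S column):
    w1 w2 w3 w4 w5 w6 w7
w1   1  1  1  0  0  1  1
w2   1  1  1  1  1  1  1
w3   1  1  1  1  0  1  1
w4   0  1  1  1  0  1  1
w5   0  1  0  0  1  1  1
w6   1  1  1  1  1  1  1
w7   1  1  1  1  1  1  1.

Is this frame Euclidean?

No

Euclidean: no — w2 S w1 and w2 S w4, but not w1 S w4.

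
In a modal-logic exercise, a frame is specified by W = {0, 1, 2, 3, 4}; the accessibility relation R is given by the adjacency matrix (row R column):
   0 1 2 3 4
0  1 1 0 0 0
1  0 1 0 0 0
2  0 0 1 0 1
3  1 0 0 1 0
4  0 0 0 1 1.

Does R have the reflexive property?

Reflexive: yes — every world is R-related to itself.

Yes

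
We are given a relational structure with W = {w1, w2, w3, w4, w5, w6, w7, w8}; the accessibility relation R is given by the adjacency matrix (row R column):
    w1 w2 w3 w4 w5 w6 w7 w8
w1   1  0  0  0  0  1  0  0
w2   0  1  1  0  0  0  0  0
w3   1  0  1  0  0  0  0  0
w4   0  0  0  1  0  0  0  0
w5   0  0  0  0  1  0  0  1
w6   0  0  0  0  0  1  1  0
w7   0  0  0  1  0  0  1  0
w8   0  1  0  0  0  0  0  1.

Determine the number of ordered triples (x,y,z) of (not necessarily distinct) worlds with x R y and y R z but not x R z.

Enumerating: (w1,w6,w7), (w2,w3,w1), (w3,w1,w6), (w5,w8,w2), (w6,w7,w4), (w8,w2,w3).

6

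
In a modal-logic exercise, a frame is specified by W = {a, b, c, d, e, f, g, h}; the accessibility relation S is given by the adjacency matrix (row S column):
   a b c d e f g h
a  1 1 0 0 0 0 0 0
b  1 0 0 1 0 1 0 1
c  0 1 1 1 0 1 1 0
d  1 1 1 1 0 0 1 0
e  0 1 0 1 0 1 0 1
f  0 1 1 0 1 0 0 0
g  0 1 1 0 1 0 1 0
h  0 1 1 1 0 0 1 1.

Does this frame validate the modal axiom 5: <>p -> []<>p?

No

By correspondence theory, 5 is valid on a frame iff S is Euclidean.
Euclidean: no — b S a and b S d, but not a S d.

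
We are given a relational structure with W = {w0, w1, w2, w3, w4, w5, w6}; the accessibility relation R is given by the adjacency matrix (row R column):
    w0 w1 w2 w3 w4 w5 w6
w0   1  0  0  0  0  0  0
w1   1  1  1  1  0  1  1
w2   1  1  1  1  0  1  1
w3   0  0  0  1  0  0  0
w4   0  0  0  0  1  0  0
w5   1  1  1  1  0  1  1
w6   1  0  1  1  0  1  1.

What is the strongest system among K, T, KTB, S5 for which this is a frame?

T

Reflexive (axiom T): yes — every world is R-related to itself.
Symmetric (axiom B): no — w1 R w0 but not w0 R w1.
Euclidean (axiom 5): no — w1 R w0 and w1 R w2, but not w0 R w2.
So F validates K, T; KTB would additionally require R to be symmetric. The strongest is T.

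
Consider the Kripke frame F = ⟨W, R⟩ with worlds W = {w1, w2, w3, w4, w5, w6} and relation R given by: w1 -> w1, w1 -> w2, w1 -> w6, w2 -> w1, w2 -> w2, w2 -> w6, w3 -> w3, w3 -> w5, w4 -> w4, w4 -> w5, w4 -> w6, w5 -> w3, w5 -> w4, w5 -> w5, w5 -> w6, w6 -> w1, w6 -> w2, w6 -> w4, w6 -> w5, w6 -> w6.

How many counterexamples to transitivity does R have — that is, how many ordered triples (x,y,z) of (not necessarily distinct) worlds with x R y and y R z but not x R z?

Enumerating: (w1,w6,w4), (w1,w6,w5), (w2,w6,w4), (w2,w6,w5), (w3,w5,w4), (w3,w5,w6), (w4,w5,w3), (w4,w6,w1), (w4,w6,w2), (w5,w6,w1), (w5,w6,w2), (w6,w5,w3).

12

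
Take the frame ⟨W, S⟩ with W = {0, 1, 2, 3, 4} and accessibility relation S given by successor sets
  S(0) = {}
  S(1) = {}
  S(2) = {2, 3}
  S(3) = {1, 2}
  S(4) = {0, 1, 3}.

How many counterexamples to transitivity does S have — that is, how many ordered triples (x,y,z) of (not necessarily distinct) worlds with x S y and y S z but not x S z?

3

Enumerating: (2,3,1), (3,2,3), (4,3,2).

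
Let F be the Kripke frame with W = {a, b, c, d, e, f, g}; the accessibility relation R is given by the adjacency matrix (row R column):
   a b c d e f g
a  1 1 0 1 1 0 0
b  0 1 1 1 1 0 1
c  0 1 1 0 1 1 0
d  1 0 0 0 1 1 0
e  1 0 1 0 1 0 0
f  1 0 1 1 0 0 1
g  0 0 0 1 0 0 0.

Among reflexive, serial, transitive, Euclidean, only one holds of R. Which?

Reflexive: no — d is not related to itself.
Serial: yes — every world has a successor (e.g. a R a).
Transitive: no — a R b and b R c, but not a R c.
Euclidean: no — a R d and a R b, but not d R b.
Only serial holds.

serial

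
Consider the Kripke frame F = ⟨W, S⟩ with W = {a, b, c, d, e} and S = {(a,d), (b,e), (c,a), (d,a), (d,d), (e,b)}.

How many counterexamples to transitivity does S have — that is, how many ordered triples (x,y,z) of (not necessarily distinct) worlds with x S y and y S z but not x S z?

4

Enumerating: (a,d,a), (b,e,b), (c,a,d), (e,b,e).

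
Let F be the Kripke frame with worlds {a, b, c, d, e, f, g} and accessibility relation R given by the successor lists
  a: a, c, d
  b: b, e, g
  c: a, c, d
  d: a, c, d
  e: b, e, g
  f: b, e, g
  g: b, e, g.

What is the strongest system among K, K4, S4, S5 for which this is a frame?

K4

Transitive (axiom 4): yes — every two-step R-path is closed by a direct edge.
Reflexive (axiom T): no — f is not related to itself.
Euclidean (axiom 5): yes — any two successors of a common world are R-related.
So F validates K, K4; S4 would additionally require R to be reflexive. The strongest is K4.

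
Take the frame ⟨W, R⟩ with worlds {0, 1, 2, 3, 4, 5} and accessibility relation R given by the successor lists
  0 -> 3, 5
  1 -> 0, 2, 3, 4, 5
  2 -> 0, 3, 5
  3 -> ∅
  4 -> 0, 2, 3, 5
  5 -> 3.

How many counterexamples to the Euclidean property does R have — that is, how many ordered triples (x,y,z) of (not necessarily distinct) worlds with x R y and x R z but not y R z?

35

Enumerating: (0,3,3), (0,3,5), (0,5,5), (1,0,0), (1,0,2), (1,0,4), (1,2,2), (1,2,4), (1,3,0), (1,3,2), (1,3,3), (1,3,4), … and 23 more.
Total: 35.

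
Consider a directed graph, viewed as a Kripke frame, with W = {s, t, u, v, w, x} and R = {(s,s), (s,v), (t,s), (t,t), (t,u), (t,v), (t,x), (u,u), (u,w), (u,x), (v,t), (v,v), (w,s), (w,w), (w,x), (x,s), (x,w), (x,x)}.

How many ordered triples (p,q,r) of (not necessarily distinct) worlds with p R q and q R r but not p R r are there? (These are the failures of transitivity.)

Enumerating: (s,v,t), (t,u,w), (t,x,w), (u,w,s), (u,x,s), (v,t,s), (v,t,u), (v,t,x), (w,s,v), (x,s,v).

10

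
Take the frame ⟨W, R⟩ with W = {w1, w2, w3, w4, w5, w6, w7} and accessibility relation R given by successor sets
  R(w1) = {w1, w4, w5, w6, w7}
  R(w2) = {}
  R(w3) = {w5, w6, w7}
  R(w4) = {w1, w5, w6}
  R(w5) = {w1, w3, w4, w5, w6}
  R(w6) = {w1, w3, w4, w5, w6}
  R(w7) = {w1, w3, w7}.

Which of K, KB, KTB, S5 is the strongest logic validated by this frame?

KB

Symmetric (axiom B): yes — every pair in R has its reverse in R.
Reflexive (axiom T): no — w2 is not related to itself.
Euclidean (axiom 5): no — w1 R w4 and w1 R w7, but not w4 R w7.
So F validates K, KB; KTB would additionally require R to be reflexive. The strongest is KB.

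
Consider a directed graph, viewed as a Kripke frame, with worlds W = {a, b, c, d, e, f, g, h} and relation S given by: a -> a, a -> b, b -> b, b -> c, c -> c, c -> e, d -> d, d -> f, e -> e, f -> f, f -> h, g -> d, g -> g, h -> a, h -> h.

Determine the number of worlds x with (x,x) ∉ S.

0

S is reflexive; there are no such worlds.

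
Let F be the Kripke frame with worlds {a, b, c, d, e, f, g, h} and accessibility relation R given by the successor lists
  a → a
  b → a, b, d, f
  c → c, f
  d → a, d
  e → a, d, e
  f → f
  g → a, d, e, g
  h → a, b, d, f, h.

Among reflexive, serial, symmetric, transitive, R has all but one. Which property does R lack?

symmetric

Reflexive: yes — every world is R-related to itself.
Serial: yes — every world has a successor (e.g. a R a).
Symmetric: no — b R a but not a R b.
Transitive: yes — every two-step R-path is closed by a direct edge.
Only symmetric fails.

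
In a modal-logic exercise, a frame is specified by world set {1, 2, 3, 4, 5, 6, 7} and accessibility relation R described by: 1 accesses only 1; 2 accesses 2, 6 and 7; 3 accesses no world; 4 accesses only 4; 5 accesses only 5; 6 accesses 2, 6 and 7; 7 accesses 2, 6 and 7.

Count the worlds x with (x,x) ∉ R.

1

Enumerating: 3.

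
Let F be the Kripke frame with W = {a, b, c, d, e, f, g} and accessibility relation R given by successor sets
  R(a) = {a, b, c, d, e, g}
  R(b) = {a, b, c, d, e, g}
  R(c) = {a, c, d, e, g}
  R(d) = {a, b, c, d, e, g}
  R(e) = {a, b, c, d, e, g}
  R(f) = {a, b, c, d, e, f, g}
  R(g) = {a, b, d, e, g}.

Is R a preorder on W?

No

Reflexive: yes — every world is R-related to itself.
Transitive: no — c R a and a R b, but not c R b.
So R is not a preorder.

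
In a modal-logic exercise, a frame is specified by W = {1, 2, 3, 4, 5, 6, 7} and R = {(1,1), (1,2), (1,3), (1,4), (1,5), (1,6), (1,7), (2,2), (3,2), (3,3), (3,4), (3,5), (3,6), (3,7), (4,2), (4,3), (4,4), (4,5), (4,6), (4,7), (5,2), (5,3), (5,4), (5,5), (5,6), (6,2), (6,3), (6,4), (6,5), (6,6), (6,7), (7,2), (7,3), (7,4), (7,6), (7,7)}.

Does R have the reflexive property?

Reflexive: yes — every world is R-related to itself.

Yes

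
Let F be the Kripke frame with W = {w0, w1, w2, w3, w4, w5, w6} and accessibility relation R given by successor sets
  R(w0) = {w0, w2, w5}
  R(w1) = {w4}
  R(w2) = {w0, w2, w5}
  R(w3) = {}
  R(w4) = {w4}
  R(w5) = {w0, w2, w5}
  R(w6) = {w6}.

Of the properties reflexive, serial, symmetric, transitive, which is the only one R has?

Reflexive: no — w1 is not related to itself.
Serial: no — w3 has no R-successor.
Symmetric: no — w1 R w4 but not w4 R w1.
Transitive: yes — every two-step R-path is closed by a direct edge.
Only transitive holds.

transitive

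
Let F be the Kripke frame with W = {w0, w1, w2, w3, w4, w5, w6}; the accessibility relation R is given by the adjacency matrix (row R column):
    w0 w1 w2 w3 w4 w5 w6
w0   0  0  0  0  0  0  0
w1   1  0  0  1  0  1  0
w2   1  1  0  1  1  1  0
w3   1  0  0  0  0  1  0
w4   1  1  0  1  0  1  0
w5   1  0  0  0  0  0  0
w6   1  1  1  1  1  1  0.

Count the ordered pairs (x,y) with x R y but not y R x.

Enumerating: (w1,w0), (w1,w3), (w1,w5), (w2,w0), (w2,w1), (w2,w3), (w2,w4), (w2,w5), (w3,w0), (w3,w5), (w4,w0), (w4,w1), … and 9 more.
Total: 21.

21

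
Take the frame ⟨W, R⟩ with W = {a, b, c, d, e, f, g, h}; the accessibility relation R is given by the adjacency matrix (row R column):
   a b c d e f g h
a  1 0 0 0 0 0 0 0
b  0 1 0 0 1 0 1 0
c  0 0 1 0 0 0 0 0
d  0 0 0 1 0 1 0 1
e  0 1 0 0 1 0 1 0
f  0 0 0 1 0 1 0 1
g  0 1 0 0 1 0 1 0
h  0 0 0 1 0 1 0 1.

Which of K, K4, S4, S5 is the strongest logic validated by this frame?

Transitive (axiom 4): yes — every two-step R-path is closed by a direct edge.
Reflexive (axiom T): yes — every world is R-related to itself.
Euclidean (axiom 5): yes — any two successors of a common world are R-related.
So F validates K, K4, S4, S5. The strongest is S5.

S5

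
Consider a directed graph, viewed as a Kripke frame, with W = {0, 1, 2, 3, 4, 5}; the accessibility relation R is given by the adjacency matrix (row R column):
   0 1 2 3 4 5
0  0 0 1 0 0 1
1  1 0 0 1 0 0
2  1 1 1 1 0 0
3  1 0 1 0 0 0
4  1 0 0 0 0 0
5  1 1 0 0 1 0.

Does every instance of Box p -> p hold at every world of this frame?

No

By correspondence theory, T is valid on a frame iff R is reflexive.
Reflexive: no — 0 is not related to itself.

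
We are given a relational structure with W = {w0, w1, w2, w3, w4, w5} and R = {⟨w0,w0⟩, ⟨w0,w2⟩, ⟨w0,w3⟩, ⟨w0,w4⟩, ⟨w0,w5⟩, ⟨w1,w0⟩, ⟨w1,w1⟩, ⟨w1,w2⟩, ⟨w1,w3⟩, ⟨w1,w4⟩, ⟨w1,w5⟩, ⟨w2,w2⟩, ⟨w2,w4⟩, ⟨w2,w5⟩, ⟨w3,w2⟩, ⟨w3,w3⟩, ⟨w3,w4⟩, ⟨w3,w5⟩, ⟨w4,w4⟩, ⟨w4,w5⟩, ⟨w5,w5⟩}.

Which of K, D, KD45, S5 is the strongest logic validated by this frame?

D

Serial (axiom D): yes — every world has a successor (e.g. w0 R w0).
Euclidean (axiom 5): no — w0 R w2 and w0 R w3, but not w2 R w3.
Transitive (axiom 4): yes — every two-step R-path is closed by a direct edge.
Reflexive (axiom T): yes — every world is R-related to itself.
So F validates K, D; KD45 would additionally require R to be Euclidean. The strongest is D.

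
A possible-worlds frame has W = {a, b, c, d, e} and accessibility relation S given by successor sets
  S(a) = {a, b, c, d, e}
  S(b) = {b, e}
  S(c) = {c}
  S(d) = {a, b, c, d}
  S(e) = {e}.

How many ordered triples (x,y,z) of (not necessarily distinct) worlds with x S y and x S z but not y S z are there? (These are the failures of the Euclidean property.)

19

Enumerating: (a,b,a), (a,b,c), (a,b,d), (a,c,a), (a,c,b), (a,c,d), (a,c,e), (a,d,e), (a,e,a), (a,e,b), (a,e,c), (a,e,d), … and 7 more.
Total: 19.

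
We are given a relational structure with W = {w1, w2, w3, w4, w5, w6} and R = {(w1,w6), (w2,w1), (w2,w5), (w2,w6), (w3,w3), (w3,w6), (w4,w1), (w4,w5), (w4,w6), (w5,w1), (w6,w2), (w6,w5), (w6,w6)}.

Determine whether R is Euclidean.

Euclidean: no — w2 R w1 and w2 R w5, but not w1 R w5.

No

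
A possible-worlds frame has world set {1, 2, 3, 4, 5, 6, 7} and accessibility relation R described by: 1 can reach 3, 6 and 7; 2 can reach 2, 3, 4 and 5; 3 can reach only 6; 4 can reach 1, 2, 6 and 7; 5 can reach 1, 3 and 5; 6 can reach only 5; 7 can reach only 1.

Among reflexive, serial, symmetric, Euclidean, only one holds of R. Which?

Reflexive: no — 1 is not related to itself.
Serial: yes — every world has a successor (e.g. 1 R 3).
Symmetric: no — 1 R 3 but not 3 R 1.
Euclidean: no — 1 R 3 and 1 R 7, but not 3 R 7.
Only serial holds.

serial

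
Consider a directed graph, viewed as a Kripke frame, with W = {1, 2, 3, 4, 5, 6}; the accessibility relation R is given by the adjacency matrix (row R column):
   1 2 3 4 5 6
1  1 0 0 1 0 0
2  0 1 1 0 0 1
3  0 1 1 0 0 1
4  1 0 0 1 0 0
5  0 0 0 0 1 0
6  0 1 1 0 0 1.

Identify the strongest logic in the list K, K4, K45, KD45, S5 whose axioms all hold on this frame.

Transitive (axiom 4): yes — every two-step R-path is closed by a direct edge.
Euclidean (axiom 5): yes — any two successors of a common world are R-related.
Serial (axiom D): yes — every world has a successor (e.g. 1 R 1).
Reflexive (axiom T): yes — every world is R-related to itself.
So F validates K, K4, K45, KD45, S5. The strongest is S5.

S5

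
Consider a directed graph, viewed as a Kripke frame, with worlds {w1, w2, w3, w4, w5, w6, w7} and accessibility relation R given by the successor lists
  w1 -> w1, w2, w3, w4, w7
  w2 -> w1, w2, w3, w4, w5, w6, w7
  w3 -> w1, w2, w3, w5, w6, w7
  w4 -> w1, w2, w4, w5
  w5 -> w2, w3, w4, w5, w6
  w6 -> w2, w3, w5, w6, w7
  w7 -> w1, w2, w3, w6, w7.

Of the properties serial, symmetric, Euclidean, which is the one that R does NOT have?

Euclidean

Serial: yes — every world has a successor (e.g. w1 R w1).
Symmetric: yes — every pair in R has its reverse in R.
Euclidean: no — w1 R w3 and w1 R w4, but not w3 R w4.
Only Euclidean fails.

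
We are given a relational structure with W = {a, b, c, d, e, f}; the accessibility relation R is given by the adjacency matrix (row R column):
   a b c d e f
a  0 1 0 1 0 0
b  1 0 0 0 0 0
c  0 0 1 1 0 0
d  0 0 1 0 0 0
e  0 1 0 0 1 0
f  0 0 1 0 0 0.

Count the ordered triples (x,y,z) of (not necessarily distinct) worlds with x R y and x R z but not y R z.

8

Enumerating: (a,b,b), (a,b,d), (a,d,b), (a,d,d), (b,a,a), (c,d,d), (e,b,b), (e,b,e).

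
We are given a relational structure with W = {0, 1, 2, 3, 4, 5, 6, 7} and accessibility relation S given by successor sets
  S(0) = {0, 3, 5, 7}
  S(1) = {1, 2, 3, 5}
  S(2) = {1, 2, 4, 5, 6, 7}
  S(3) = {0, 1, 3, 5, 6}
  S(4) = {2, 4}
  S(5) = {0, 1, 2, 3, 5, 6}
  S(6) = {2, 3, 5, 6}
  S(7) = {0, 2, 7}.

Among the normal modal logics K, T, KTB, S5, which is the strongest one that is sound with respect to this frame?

Reflexive (axiom T): yes — every world is S-related to itself.
Symmetric (axiom B): yes — every pair in S has its reverse in S.
Euclidean (axiom 5): no — 0 S 3 and 0 S 7, but not 3 S 7.
So F validates K, T, KTB; S5 would additionally require S to be Euclidean. The strongest is KTB.

KTB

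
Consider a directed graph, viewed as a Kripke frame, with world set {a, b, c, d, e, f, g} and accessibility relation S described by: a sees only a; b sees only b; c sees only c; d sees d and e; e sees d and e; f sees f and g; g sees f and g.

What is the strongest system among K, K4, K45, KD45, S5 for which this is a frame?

Transitive (axiom 4): yes — every two-step S-path is closed by a direct edge.
Euclidean (axiom 5): yes — any two successors of a common world are S-related.
Serial (axiom D): yes — every world has a successor (e.g. a S a).
Reflexive (axiom T): yes — every world is S-related to itself.
So F validates K, K4, K45, KD45, S5. The strongest is S5.

S5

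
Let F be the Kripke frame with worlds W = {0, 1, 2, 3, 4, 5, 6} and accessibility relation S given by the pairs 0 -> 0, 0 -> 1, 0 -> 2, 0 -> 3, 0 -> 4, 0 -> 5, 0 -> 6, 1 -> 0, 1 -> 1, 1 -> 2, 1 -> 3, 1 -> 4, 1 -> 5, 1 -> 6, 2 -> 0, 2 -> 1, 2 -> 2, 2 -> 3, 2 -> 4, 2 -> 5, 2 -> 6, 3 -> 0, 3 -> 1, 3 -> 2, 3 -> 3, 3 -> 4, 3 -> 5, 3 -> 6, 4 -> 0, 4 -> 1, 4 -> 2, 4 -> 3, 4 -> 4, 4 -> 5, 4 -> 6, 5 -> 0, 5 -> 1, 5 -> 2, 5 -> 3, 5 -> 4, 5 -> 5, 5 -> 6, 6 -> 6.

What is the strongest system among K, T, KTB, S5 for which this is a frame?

T

Reflexive (axiom T): yes — every world is S-related to itself.
Symmetric (axiom B): no — 0 S 6 but not 6 S 0.
Euclidean (axiom 5): no — 0 S 6 and 0 S 1, but not 6 S 1.
So F validates K, T; KTB would additionally require S to be symmetric. The strongest is T.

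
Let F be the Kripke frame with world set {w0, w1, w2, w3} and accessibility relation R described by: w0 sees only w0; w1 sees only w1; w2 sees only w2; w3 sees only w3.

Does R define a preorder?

Yes

Reflexive: yes — every world is R-related to itself.
Transitive: yes — every two-step R-path is closed by a direct edge.
So R is a preorder.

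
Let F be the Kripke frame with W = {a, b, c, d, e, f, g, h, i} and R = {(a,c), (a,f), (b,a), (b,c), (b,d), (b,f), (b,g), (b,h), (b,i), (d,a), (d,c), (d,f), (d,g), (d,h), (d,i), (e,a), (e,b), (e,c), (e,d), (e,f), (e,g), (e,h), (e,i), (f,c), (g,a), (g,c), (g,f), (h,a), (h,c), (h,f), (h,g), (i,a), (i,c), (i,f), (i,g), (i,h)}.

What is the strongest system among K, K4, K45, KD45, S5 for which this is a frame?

K4

Transitive (axiom 4): yes — every two-step R-path is closed by a direct edge.
Euclidean (axiom 5): no — a R c and a R f, but not c R f.
Serial (axiom D): no — c has no R-successor.
Reflexive (axiom T): no — a is not related to itself.
So F validates K, K4; K45 would additionally require R to be Euclidean. The strongest is K4.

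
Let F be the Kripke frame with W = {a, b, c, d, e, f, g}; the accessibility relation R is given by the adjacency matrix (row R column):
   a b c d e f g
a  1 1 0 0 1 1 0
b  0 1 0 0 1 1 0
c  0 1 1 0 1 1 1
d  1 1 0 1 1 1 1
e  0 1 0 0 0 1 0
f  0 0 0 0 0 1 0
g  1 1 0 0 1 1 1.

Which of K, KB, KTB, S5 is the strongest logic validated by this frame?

K

Symmetric (axiom B): no — a R b but not b R a.
Reflexive (axiom T): no — e is not related to itself.
Euclidean (axiom 5): no — a R f and a R b, but not f R b.
So F validates K; KB would additionally require R to be symmetric. The strongest is K.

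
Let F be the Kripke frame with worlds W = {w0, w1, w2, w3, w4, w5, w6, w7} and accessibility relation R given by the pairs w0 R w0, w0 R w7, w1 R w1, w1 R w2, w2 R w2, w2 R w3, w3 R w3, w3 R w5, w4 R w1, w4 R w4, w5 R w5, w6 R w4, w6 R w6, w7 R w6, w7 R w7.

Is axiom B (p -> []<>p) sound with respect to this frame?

No

By correspondence theory, B is valid on a frame iff R is symmetric.
Symmetric: no — w0 R w7 but not w7 R w0.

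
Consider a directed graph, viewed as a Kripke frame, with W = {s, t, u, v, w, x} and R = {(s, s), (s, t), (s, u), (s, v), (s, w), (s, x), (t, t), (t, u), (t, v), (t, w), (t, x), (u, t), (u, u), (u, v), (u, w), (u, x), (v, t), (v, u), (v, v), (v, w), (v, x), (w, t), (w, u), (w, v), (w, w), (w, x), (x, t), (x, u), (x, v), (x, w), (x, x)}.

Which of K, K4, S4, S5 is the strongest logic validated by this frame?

S4

Transitive (axiom 4): yes — every two-step R-path is closed by a direct edge.
Reflexive (axiom T): yes — every world is R-related to itself.
Euclidean (axiom 5): no — s R t and s R s, but not t R s.
So F validates K, K4, S4; S5 would additionally require R to be Euclidean. The strongest is S4.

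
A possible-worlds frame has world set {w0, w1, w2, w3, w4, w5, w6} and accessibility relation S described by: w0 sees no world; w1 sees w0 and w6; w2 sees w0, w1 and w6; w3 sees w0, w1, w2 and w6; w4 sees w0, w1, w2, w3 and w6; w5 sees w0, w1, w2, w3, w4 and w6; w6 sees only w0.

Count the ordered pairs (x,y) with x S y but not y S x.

Enumerating: (w1,w0), (w1,w6), (w2,w0), (w2,w1), (w2,w6), (w3,w0), (w3,w1), (w3,w2), (w3,w6), (w4,w0), (w4,w1), (w4,w2), … and 9 more.
Total: 21.

21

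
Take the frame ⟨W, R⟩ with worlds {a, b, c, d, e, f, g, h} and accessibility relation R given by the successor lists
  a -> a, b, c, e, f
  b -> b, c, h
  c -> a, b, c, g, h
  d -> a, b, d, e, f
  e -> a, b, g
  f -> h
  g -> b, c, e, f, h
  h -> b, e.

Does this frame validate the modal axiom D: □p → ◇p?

Yes

Axiom D corresponds to the accessibility relation being serial.
Serial: yes — every world has a successor (e.g. a R a).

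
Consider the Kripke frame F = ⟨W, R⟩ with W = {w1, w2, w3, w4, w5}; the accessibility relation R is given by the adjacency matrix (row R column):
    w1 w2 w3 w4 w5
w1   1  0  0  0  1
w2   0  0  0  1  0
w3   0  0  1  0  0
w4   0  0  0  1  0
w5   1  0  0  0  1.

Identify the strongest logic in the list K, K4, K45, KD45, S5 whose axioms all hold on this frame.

Transitive (axiom 4): yes — every two-step R-path is closed by a direct edge.
Euclidean (axiom 5): yes — any two successors of a common world are R-related.
Serial (axiom D): yes — every world has a successor (e.g. w1 R w1).
Reflexive (axiom T): no — w2 is not related to itself.
So F validates K, K4, K45, KD45; S5 would additionally require R to be reflexive. The strongest is KD45.

KD45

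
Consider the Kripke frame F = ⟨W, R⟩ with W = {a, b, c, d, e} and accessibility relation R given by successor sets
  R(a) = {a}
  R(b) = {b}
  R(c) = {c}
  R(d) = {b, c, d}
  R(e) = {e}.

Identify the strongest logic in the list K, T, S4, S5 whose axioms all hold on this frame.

S4

Reflexive (axiom T): yes — every world is R-related to itself.
Transitive (axiom 4): yes — every two-step R-path is closed by a direct edge.
Euclidean (axiom 5): no — d R b and d R c, but not b R c.
So F validates K, T, S4; S5 would additionally require R to be Euclidean. The strongest is S4.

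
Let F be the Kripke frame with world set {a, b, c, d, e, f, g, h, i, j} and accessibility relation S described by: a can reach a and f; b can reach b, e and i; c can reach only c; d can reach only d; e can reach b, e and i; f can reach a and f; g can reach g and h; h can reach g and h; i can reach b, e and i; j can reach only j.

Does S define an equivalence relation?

Yes

Reflexive: yes — every world is S-related to itself.
Symmetric: yes — every pair in S has its reverse in S.
Transitive: yes — every two-step S-path is closed by a direct edge.
So S is an equivalence relation.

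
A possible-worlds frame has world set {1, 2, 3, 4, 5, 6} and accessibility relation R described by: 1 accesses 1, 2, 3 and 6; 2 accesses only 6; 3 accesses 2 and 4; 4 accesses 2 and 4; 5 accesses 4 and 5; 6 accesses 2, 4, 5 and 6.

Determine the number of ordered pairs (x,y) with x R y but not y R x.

9

Enumerating: (1,2), (1,3), (1,6), (3,2), (3,4), (4,2), (5,4), (6,4), (6,5).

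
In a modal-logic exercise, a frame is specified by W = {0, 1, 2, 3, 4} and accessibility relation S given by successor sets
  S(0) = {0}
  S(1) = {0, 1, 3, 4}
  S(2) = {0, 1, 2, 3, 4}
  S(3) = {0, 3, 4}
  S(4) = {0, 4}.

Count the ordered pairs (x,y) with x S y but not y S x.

Enumerating: (1,0), (1,3), (1,4), (2,0), (2,1), (2,3), (2,4), (3,0), (3,4), (4,0).

10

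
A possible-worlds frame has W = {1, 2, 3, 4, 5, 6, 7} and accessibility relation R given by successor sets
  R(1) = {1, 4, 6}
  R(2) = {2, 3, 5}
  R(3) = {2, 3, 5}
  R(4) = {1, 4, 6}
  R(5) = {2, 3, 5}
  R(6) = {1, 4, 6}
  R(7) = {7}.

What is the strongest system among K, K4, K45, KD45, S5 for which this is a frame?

S5

Transitive (axiom 4): yes — every two-step R-path is closed by a direct edge.
Euclidean (axiom 5): yes — any two successors of a common world are R-related.
Serial (axiom D): yes — every world has a successor (e.g. 1 R 1).
Reflexive (axiom T): yes — every world is R-related to itself.
So F validates K, K4, K45, KD45, S5. The strongest is S5.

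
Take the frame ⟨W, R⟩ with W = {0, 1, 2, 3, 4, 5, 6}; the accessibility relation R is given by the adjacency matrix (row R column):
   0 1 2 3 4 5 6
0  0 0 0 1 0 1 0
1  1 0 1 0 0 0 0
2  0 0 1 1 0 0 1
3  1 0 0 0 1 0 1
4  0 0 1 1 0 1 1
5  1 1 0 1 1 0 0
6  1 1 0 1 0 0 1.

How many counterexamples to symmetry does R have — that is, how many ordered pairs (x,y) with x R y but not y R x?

10

Enumerating: (1,0), (1,2), (2,3), (2,6), (4,2), (4,6), (5,1), (5,3), (6,0), (6,1).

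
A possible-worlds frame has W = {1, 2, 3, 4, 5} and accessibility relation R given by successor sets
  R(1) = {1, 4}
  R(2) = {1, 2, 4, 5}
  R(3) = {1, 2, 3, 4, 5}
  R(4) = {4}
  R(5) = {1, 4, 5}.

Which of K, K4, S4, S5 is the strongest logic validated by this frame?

S4

Transitive (axiom 4): yes — every two-step R-path is closed by a direct edge.
Reflexive (axiom T): yes — every world is R-related to itself.
Euclidean (axiom 5): no — 2 R 1 and 2 R 5, but not 1 R 5.
So F validates K, K4, S4; S5 would additionally require R to be Euclidean. The strongest is S4.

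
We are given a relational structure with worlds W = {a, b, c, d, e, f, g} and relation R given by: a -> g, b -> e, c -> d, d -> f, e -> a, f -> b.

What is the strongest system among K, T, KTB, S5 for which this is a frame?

K

Reflexive (axiom T): no — a is not related to itself.
Symmetric (axiom B): no — a R g but not g R a.
Euclidean (axiom 5): no — a R g and a R g, but not g R g.
So F validates K; T would additionally require R to be reflexive. The strongest is K.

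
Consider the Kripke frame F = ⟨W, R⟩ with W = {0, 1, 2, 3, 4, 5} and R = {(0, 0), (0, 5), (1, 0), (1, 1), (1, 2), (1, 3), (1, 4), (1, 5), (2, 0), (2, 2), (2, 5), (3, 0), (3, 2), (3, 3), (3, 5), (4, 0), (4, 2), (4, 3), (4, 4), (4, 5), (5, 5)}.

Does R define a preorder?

Reflexive: yes — every world is R-related to itself.
Transitive: yes — every two-step R-path is closed by a direct edge.
So R is a preorder.

Yes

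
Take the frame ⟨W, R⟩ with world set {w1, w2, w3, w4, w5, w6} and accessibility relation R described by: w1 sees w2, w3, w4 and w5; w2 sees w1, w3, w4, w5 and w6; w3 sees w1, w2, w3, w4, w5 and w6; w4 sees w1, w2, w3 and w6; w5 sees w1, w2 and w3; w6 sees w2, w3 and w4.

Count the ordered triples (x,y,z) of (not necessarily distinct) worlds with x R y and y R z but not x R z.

Enumerating: (w1,w2,w1), (w1,w2,w6), (w1,w3,w1), (w1,w3,w6), (w1,w4,w1), (w1,w4,w6), (w1,w5,w1), (w2,w1,w2), (w2,w3,w2), (w2,w4,w2), (w2,w5,w2), (w2,w6,w2), … and 23 more.
Total: 35.

35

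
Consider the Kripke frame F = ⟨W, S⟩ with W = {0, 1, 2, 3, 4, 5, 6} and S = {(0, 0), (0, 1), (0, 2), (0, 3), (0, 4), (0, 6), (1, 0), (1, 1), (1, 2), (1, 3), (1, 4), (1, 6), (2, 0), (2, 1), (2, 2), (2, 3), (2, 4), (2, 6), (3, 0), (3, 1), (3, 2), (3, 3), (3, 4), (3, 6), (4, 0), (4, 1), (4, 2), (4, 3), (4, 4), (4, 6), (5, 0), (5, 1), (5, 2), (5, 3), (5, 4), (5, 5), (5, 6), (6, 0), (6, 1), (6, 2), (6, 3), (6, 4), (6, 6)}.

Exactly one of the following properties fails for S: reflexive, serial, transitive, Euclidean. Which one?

Reflexive: yes — every world is S-related to itself.
Serial: yes — every world has a successor (e.g. 0 S 0).
Transitive: yes — every two-step S-path is closed by a direct edge.
Euclidean: no — 5 S 0 and 5 S 5, but not 0 S 5.
Only Euclidean fails.

Euclidean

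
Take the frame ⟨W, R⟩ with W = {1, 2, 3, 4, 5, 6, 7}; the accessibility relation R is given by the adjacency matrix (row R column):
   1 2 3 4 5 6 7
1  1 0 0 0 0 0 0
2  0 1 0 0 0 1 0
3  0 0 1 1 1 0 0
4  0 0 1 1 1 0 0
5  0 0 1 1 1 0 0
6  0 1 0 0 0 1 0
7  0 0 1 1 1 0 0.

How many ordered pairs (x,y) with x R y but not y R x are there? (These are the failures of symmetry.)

Enumerating: (7,3), (7,4), (7,5).

3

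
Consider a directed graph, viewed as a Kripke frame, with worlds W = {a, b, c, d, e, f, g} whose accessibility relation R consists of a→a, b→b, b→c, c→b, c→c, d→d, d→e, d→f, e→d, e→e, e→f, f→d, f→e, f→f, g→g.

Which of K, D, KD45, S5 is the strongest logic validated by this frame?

S5

Serial (axiom D): yes — every world has a successor (e.g. a R a).
Euclidean (axiom 5): yes — any two successors of a common world are R-related.
Transitive (axiom 4): yes — every two-step R-path is closed by a direct edge.
Reflexive (axiom T): yes — every world is R-related to itself.
So F validates K, D, KD45, S5. The strongest is S5.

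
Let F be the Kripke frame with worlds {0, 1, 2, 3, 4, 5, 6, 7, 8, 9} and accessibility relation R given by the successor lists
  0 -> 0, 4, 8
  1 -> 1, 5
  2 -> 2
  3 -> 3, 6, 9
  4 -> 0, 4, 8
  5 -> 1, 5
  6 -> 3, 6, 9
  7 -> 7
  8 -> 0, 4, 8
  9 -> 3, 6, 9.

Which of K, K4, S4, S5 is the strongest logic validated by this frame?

S5

Transitive (axiom 4): yes — every two-step R-path is closed by a direct edge.
Reflexive (axiom T): yes — every world is R-related to itself.
Euclidean (axiom 5): yes — any two successors of a common world are R-related.
So F validates K, K4, S4, S5. The strongest is S5.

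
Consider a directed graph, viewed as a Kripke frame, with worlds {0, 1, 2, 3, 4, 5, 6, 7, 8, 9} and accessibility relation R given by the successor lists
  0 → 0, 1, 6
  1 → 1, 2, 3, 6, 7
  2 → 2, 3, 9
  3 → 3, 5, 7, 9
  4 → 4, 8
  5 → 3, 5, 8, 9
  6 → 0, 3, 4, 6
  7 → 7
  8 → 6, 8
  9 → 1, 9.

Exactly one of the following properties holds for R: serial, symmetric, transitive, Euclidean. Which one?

serial

Serial: yes — every world has a successor (e.g. 0 R 0).
Symmetric: no — 0 R 1 but not 1 R 0.
Transitive: no — 0 R 1 and 1 R 2, but not 0 R 2.
Euclidean: no — 0 R 6 and 0 R 1, but not 6 R 1.
Only serial holds.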